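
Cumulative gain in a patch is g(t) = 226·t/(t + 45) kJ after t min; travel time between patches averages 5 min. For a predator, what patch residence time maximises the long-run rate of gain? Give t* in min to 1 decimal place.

15.0 min

By the marginal value theorem, leave when the instantaneous gain rate g'(t) equals the habitat-wide average g(t)/(T + t).
g'(t) = 226·45/(t + 45)². Setting 226·45/(t+45)² = 226t/[(t+45)(5+t)] gives 45(5+t) = t(t+45), so t² = 45×5 = 225.
t* = √225 = 15 min.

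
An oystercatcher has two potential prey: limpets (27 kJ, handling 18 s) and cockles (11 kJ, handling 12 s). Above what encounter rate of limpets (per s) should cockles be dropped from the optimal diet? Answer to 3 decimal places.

0.087 per s

Drop cockles once their profitability E₂/h₂ falls below the rate achievable on limpets alone: E₂/h₂ = λE₁/(1 + λh₁).
Solve for λ: λE₁h₂ = E₂(1 + λh₁) → λ(E₁h₂ − E₂h₁) = E₂ → λ = E₂/(E₁h₂ − E₂h₁).
λ = 11/(27×12 − 11×18) = 11/126 = 0.0873 per s.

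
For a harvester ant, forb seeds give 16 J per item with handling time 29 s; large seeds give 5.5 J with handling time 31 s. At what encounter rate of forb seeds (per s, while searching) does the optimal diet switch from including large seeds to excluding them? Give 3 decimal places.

0.016 per s

The zero-one rule: include large seeds iff E₂/h₂ > λE₁/(1+λh₁). Equality gives the switch point.
λE₁h₂ = E₂ + λE₂h₁ ⇒ λ = E₂/(E₁h₂ − E₂h₁) = 5.5/(496 − 159.5) = 0.01634 per s.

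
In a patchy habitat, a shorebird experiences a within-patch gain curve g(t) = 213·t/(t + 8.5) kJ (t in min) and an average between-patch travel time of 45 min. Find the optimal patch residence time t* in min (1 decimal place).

19.6 min

By the marginal value theorem, leave when the instantaneous gain rate g'(t) equals the habitat-wide average g(t)/(T + t).
g'(t) = 213·8.5/(t + 8.5)². Setting 213·8.5/(t+8.5)² = 213t/[(t+8.5)(45+t)] gives 8.5(45+t) = t(t+8.5), so t² = 8.5×45 = 382.5.
t* = √382.5 = 19.56 min.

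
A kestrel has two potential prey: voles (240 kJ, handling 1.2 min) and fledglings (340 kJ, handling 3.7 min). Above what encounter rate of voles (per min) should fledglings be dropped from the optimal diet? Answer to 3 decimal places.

0.708 per min

Drop fledglings once their profitability E₂/h₂ falls below the rate achievable on voles alone: E₂/h₂ = λE₁/(1 + λh₁).
Solve for λ: λE₁h₂ = E₂(1 + λh₁) → λ(E₁h₂ − E₂h₁) = E₂ → λ = E₂/(E₁h₂ − E₂h₁).
λ = 340/(240×3.7 − 340×1.2) = 340/480 = 0.7083 per min.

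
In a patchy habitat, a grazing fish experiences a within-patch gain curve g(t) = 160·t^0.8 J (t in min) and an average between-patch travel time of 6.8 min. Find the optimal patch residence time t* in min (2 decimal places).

Optimal t* satisfies g'(t*) = g(t*)/(T + t*).
g'(t) = 0.8·160·t^-0.2. Setting 0.8·160·t^-0.2 = 160·t^0.8/(6.8+t) gives 0.8(6.8+t) = t, so 0.20·t = 0.8×6.8.
t* = 0.8×6.8/0.20 = 27.2 min.

27.20 min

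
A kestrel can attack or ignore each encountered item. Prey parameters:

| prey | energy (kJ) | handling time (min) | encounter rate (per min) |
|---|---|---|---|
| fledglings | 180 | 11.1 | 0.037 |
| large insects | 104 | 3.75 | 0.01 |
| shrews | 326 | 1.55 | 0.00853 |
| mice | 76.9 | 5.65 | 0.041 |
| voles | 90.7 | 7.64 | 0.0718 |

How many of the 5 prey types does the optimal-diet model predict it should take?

5

Rank by E/h (kJ/min): shrews 210, large insects 27.7, fledglings 16.2, mice 13.6, voles 11.9. Include each in turn until the next type's E/h falls below the running intake rate.
Rate on top 1: 2.744. large insects: 27.7 > 2.744 → include.
Rate on top 2: 3.636. fledglings: 16.2 > 3.636 → include.
Rate on top 3: 7.172. mice: 13.6 > 7.172 → include.
Rate on top 4: 8.053. voles: 11.9 > 8.053 → include.
Optimal diet: shrews, large insects, fledglings, mice, voles — 5 of 5 types.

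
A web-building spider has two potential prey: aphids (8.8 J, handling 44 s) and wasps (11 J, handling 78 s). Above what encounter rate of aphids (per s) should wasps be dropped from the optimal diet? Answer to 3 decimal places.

Drop wasps once their profitability E₂/h₂ falls below the rate achievable on aphids alone: E₂/h₂ = λE₁/(1 + λh₁).
Solve for λ: λE₁h₂ = E₂(1 + λh₁) → λ(E₁h₂ − E₂h₁) = E₂ → λ = E₂/(E₁h₂ − E₂h₁).
λ = 11/(8.8×78 − 11×44) = 11/202.4 = 0.05435 per s.

0.054 per s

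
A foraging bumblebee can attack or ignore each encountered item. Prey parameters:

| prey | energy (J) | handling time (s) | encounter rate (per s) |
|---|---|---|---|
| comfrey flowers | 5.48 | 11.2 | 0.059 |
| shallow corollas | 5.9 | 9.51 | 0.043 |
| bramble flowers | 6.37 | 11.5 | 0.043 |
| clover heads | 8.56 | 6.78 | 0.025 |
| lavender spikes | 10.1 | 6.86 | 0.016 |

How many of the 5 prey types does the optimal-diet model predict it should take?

Profitabilities (E/h, J/s): lavender spikes 1.47, clover heads 1.26, shallow corollas 0.62, bramble flowers 0.554, comfrey flowers 0.489. Add prey in this order while the next type's profitability exceeds the intake rate on those already taken.
Rate on top 1: 0.1456. clover heads: 1.26 > 0.1456 → include.
Rate on top 2: 0.2936. shallow corollas: 0.62 > 0.2936 → include.
Rate on top 3: 0.3728. bramble flowers: 0.554 > 0.3728 → include.
Rate on top 4: 0.4138. comfrey flowers: 0.489 > 0.4138 → include.
Optimal diet: lavender spikes, clover heads, shallow corollas, bramble flowers, comfrey flowers — 5 of 5 types.

5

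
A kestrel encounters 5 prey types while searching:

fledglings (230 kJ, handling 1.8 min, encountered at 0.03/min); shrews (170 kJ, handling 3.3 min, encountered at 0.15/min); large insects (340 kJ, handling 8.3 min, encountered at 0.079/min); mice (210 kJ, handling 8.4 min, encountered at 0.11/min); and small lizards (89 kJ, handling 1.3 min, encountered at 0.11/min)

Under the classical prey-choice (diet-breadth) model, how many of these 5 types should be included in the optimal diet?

Profitabilities (E/h, kJ/min): fledglings 128, small lizards 68.5, shrews 51.5, large insects 41, mice 25. Add prey in this order while the next type's profitability exceeds the intake rate on those already taken.
Rate on top 1: 6.546. small lizards: 68.5 > 6.546 → include.
Rate on top 2: 13.94. shrews: 51.5 > 13.94 → include.
Rate on top 3: 24.93. large insects: 41 > 24.93 → include.
Rate on top 4: 29.41. mice: 25 < 29.41 → exclude; stop.
Optimal diet: fledglings, small lizards, shrews, large insects — 4 of 5 types.

4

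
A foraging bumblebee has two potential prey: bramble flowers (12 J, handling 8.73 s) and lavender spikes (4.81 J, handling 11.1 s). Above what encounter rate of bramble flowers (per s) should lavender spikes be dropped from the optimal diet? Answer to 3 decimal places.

The zero-one rule: include lavender spikes iff E₂/h₂ > λE₁/(1+λh₁). Equality gives the switch point.
λE₁h₂ = E₂ + λE₂h₁ ⇒ λ = E₂/(E₁h₂ − E₂h₁) = 4.81/(133.2 − 41.99) = 0.05274 per s.

0.053 per s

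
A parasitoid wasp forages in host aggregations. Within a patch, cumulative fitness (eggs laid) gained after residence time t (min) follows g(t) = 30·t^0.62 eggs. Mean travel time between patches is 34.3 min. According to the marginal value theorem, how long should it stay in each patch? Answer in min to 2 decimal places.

55.96 min

Optimal t* satisfies g'(t*) = g(t*)/(T + t*).
g'(t) = 0.62·30·t^-0.38. Setting 0.62·30·t^-0.38 = 30·t^0.62/(34.3+t) gives 0.62(34.3+t) = t, so 0.38·t = 0.62×34.3.
t* = 0.62×34.3/0.38 = 55.96 min.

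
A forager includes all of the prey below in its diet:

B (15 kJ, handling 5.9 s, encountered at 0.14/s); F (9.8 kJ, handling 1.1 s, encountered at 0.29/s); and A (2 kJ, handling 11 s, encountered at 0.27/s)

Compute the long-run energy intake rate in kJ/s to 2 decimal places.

1.07 kJ/s

R = (0.14×15 + 0.29×9.8 + 0.27×2) / (1 + 0.14×5.9 + 0.29×1.1 + 0.27×11) = 5.482/5.115 = 1.072 kJ/s.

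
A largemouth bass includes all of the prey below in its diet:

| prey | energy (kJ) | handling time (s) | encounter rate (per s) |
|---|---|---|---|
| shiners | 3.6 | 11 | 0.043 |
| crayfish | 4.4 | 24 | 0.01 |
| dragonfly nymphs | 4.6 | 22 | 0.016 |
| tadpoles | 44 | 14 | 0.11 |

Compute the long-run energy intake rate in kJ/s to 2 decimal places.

R = Σλ_iE_i / (1 + Σλ_ih_i)
Numerator: 0.043×3.6 + 0.01×4.4 + 0.016×4.6 + 0.11×44 = 5.112
Denominator: 1 + 0.043×11 + 0.01×24 + 0.016×22 + 0.11×14 = 3.605
R = 5.112/3.605 = 1.418 kJ/s

1.42 kJ/s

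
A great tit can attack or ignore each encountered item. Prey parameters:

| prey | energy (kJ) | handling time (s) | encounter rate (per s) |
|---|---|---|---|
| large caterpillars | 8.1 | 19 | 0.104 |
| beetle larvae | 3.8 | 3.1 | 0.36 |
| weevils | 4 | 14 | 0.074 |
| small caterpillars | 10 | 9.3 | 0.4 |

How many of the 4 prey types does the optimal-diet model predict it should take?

Profitabilities (E/h, kJ/s): beetle larvae 1.23, small caterpillars 1.08, large caterpillars 0.426, weevils 0.286. Add prey in this order while the next type's profitability exceeds the intake rate on those already taken.
Rate on top 1: 0.6465. small caterpillars: 1.08 > 0.6465 → include.
Rate on top 2: 0.9198. large caterpillars: 0.426 < 0.9198 → exclude; stop.
Optimal diet: beetle larvae, small caterpillars — 2 of 4 types.

2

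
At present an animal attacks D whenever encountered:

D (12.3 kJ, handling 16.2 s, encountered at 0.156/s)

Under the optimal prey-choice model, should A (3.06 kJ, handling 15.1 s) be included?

Intake rate on the current diet: R = (0.156×12.3) / (1 + 0.156×16.2) = 1.919/3.527 = 0.544 kJ/s.
A: E/h = 3.06/15.1 = 0.2026 kJ/s.
0.2026 < 0.544, so adding A would lower the average — exclude it.

No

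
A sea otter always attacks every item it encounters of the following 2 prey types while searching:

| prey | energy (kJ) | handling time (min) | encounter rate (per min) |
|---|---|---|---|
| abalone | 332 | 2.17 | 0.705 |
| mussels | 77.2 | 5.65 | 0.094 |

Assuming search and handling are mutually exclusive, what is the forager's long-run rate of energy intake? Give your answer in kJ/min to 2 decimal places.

78.84 kJ/min

R = Σλ_iE_i / (1 + Σλ_ih_i)
Numerator: 0.705×332 + 0.094×77.2 = 241.3
Denominator: 1 + 0.705×2.17 + 0.094×5.65 = 3.061
R = 241.3/3.061 = 78.84 kJ/min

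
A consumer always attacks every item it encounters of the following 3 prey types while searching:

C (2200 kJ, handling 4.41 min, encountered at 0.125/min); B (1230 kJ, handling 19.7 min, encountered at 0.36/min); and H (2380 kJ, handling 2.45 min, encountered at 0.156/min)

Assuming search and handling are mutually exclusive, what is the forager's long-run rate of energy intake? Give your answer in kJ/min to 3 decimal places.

Energy encountered per unit search time: 0.125×2200 + 0.36×1230 + 0.156×2380 = 1089 kJ/min.
Handling time per unit search time: 0.125×4.41 + 0.36×19.7 + 0.156×2.45 = 8.025.
Rate = 1089/(1 + 8.025) = 120.7 kJ/min.

120.668 kJ/min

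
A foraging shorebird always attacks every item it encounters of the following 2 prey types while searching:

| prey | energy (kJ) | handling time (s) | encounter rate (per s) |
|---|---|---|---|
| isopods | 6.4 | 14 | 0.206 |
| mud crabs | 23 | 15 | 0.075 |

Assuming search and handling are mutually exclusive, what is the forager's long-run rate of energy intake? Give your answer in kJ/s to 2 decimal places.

0.61 kJ/s

R = (0.206×6.4 + 0.075×23) / (1 + 0.206×14 + 0.075×15) = 3.043/5.009 = 0.6076 kJ/s.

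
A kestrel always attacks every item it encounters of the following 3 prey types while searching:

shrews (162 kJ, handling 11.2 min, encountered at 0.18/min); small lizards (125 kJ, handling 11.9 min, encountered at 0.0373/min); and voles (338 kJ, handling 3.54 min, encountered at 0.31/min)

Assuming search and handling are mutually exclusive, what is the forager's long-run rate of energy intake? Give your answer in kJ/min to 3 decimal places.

30.413 kJ/min

Energy encountered per unit search time: 0.18×162 + 0.0373×125 + 0.31×338 = 138.6 kJ/min.
Handling time per unit search time: 0.18×11.2 + 0.0373×11.9 + 0.31×3.54 = 3.557.
Rate = 138.6/(1 + 3.557) = 30.41 kJ/min.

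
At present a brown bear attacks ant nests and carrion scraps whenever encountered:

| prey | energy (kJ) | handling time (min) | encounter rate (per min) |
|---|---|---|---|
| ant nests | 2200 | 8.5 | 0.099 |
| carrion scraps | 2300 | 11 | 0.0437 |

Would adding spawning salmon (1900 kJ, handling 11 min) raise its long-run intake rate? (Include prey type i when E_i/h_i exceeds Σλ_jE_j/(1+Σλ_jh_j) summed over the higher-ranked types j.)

Yes

Current rate: (0.099×2200 + 0.0437×2300)/(1 + 0.099×8.5 + 0.0437×11) = 137.1 kJ/min.
Profitability of spawning salmon: 1900/11 = 172.7 kJ/min.
Since 172.7 > R, including spawning salmon increases the long-run rate.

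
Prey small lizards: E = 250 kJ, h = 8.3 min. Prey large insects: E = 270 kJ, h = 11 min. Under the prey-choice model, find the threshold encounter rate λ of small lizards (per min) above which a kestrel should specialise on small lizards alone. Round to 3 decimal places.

At the threshold, the rate on small lizards alone equals the profitability of large insects: λ·250/(1 + λ·8.3) = 270/11 = 24.55.
Rearranging, λ(250 − 24.55×8.3) = 24.55, so λ = 24.55/46.27 = 0.5305 per min.

0.530 per min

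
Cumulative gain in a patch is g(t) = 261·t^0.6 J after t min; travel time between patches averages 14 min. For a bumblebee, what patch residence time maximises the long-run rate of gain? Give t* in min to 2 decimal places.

By the marginal value theorem, leave when the instantaneous gain rate g'(t) equals the habitat-wide average g(t)/(T + t).
g'(t) = 0.6·261·t^-0.4. Setting 0.6·261·t^-0.4 = 261·t^0.6/(14+t) gives 0.6(14+t) = t, so 0.40·t = 0.6×14.
t* = 0.6×14/0.40 = 21 min.

21.00 min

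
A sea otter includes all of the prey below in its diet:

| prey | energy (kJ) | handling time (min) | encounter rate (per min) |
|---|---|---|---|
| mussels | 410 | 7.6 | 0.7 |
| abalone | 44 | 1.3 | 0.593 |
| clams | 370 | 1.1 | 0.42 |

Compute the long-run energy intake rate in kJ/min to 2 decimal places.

62.03 kJ/min

R = (0.7×410 + 0.593×44 + 0.42×370) / (1 + 0.7×7.6 + 0.593×1.3 + 0.42×1.1) = 468.5/7.553 = 62.03 kJ/min.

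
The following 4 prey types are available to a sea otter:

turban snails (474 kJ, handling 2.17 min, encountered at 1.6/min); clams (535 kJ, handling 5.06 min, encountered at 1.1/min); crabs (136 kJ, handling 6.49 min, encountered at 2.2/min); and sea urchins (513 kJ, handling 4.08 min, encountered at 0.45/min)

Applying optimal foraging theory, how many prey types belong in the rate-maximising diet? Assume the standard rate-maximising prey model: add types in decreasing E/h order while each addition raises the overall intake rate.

Rank by E/h (kJ/min): turban snails 218, sea urchins 126, clams 106, crabs 21. Include each in turn until the next type's E/h falls below the running intake rate.
Rate on top 1: 169.6. sea urchins: 126 < 169.6 → exclude; stop.
Optimal diet: turban snails — 1 of 4 types.

1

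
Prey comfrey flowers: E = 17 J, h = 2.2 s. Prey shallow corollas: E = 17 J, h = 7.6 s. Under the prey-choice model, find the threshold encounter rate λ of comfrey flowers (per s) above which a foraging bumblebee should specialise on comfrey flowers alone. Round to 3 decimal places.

At the threshold, the rate on comfrey flowers alone equals the profitability of shallow corollas: λ·17/(1 + λ·2.2) = 17/7.6 = 2.237.
Rearranging, λ(17 − 2.237×2.2) = 2.237, so λ = 2.237/12.08 = 0.1852 per s.

0.185 per s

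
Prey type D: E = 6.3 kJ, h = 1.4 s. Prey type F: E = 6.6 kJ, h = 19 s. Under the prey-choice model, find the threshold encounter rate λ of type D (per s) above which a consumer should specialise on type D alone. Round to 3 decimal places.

0.060 per s

Drop type F once their profitability E₂/h₂ falls below the rate achievable on type D alone: E₂/h₂ = λE₁/(1 + λh₁).
Solve for λ: λE₁h₂ = E₂(1 + λh₁) → λ(E₁h₂ − E₂h₁) = E₂ → λ = E₂/(E₁h₂ − E₂h₁).
λ = 6.6/(6.3×19 − 6.6×1.4) = 6.6/110.5 = 0.05975 per s.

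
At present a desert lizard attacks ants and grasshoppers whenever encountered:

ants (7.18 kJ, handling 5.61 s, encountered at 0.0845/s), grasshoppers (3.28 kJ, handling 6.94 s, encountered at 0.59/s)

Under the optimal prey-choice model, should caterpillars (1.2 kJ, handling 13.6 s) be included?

No

On ants and grasshoppers alone, R = ΣλE/(1+Σλh) = 2.542/5.569 = 0.4565 kJ/s.
caterpillars: E/h = 1.2/13.6 = 0.08824 kJ/s.
0.08824 < 0.4565, so adding caterpillars would lower the average — exclude it.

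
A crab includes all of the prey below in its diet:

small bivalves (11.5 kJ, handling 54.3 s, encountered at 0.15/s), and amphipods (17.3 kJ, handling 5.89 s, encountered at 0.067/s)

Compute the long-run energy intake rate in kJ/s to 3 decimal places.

0.302 kJ/s

R = (0.15×11.5 + 0.067×17.3) / (1 + 0.15×54.3 + 0.067×5.89) = 2.884/9.54 = 0.3023 kJ/s.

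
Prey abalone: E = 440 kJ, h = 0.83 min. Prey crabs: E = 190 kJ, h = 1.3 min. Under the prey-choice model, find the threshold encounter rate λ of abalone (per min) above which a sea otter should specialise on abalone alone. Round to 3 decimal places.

Drop crabs once their profitability E₂/h₂ falls below the rate achievable on abalone alone: E₂/h₂ = λE₁/(1 + λh₁).
Solve for λ: λE₁h₂ = E₂(1 + λh₁) → λ(E₁h₂ − E₂h₁) = E₂ → λ = E₂/(E₁h₂ − E₂h₁).
λ = 190/(440×1.3 − 190×0.83) = 190/414.3 = 0.4586 per min.

0.459 per min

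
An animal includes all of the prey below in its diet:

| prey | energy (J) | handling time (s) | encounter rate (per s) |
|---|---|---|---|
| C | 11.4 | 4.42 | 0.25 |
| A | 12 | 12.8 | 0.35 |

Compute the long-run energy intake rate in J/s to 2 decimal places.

R = (0.25×11.4 + 0.35×12) / (1 + 0.25×4.42 + 0.35×12.8) = 7.05/6.585 = 1.071 J/s.

1.07 J/s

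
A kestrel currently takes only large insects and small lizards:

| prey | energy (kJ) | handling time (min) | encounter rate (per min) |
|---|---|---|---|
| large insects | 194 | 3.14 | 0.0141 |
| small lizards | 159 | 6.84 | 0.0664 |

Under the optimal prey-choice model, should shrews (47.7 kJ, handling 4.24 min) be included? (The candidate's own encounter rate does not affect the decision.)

Yes

Intake rate on the current diet: R = (0.0141×194 + 0.0664×159) / (1 + 0.0141×3.14 + 0.0664×6.84) = 13.29/1.498 = 8.871 kJ/min.
Profitability of shrews: 47.7/4.24 = 11.25 kJ/min.
Since 11.25 > R, including shrews increases the long-run rate.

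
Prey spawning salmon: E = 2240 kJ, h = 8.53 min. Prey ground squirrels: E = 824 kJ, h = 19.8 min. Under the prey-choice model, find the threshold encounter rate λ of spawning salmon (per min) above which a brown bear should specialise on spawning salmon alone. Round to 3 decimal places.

0.022 per min

At the threshold, the rate on spawning salmon alone equals the profitability of ground squirrels: λ·2240/(1 + λ·8.53) = 824/19.8 = 41.62.
Rearranging, λ(2240 − 41.62×8.53) = 41.62, so λ = 41.62/1885 = 0.02208 per min.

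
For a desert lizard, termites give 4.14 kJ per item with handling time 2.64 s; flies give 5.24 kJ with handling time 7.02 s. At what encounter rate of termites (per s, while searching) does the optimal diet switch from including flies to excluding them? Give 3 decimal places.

At the threshold, the rate on termites alone equals the profitability of flies: λ·4.14/(1 + λ·2.64) = 5.24/7.02 = 0.7464.
Rearranging, λ(4.14 − 0.7464×2.64) = 0.7464, so λ = 0.7464/2.169 = 0.3441 per s.

0.344 per s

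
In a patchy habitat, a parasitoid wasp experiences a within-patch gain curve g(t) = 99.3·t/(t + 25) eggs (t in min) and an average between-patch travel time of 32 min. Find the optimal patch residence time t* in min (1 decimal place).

28.3 min

By the marginal value theorem, leave when the instantaneous gain rate g'(t) equals the habitat-wide average g(t)/(T + t).
g'(t) = 99.3·25/(t + 25)². Setting 99.3·25/(t+25)² = 99.3t/[(t+25)(32+t)] gives 25(32+t) = t(t+25), so t² = 25×32 = 800.
t* = √800 = 28.28 min.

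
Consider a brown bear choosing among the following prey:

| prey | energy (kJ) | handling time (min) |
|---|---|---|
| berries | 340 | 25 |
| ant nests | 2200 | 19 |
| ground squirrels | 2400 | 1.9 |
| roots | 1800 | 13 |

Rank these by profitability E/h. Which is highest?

Profitability E/h (kJ/min): berries = 340/25 = 13.6, ant nests = 2200/19 = 116, ground squirrels = 2400/1.9 = 1.26e+03, roots = 1800/13 = 138.
Ranked: ground squirrels > roots > ant nests > berries.

ground squirrels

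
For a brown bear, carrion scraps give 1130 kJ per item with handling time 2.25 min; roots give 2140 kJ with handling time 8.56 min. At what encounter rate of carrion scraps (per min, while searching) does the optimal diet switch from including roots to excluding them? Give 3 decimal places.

0.441 per min

Drop roots once their profitability E₂/h₂ falls below the rate achievable on carrion scraps alone: E₂/h₂ = λE₁/(1 + λh₁).
Solve for λ: λE₁h₂ = E₂(1 + λh₁) → λ(E₁h₂ − E₂h₁) = E₂ → λ = E₂/(E₁h₂ − E₂h₁).
λ = 2140/(1130×8.56 − 2140×2.25) = 2140/4858 = 0.4405 per min.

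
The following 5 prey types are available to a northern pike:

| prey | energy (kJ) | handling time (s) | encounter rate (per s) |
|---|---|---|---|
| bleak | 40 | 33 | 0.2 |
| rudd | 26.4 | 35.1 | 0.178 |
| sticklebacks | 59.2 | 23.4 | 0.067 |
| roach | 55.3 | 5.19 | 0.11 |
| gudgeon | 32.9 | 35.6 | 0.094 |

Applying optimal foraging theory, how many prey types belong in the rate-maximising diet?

Rank by E/h (kJ/s): roach 10.7, sticklebacks 2.53, bleak 1.21, gudgeon 0.924, rudd 0.752. Include each in turn until the next type's E/h falls below the running intake rate.
Rate on top 1: 3.872. sticklebacks: 2.53 < 3.872 → exclude; stop.
Optimal diet: roach — 1 of 5 types.

1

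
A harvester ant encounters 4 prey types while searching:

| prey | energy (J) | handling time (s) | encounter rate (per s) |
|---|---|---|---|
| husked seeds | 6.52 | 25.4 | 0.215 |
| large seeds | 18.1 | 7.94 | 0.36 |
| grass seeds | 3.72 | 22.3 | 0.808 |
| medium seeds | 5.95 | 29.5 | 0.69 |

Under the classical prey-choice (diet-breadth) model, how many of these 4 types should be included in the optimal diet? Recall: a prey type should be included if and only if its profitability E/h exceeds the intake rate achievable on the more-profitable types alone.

1

Profitabilities (E/h, J/s): large seeds 2.28, husked seeds 0.257, medium seeds 0.202, grass seeds 0.167. Add prey in this order while the next type's profitability exceeds the intake rate on those already taken.
Rate on top 1: 1.689. husked seeds: 0.257 < 1.689 → exclude; stop.
Optimal diet: large seeds — 1 of 4 types.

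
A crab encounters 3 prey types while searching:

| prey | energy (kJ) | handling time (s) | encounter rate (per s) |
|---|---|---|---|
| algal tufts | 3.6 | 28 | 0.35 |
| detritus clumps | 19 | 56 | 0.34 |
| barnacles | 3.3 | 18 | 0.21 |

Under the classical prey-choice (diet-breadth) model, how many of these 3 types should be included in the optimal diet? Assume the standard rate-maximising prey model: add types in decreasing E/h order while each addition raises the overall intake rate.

1

E/h in descending order: detritus clumps 0.339, barnacles 0.183, algal tufts 0.129 kJ/s. The optimal diet is the largest prefix of this list for which every included type satisfies E_i/h_i > R on the types above it.
Rate on top 1: 0.3224. barnacles: 0.183 < 0.3224 → exclude; stop.
Optimal diet: detritus clumps — 1 of 3 types.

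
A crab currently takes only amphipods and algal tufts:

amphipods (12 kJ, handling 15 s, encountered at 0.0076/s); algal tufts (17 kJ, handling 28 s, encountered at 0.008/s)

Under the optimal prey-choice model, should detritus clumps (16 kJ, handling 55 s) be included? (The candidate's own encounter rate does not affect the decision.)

Current rate: (0.0076×12 + 0.008×17)/(1 + 0.0076×15 + 0.008×28) = 0.1698 kJ/s.
Profitability of detritus clumps: 16/55 = 0.2909 kJ/s.
Since 0.2909 > R, including detritus clumps increases the long-run rate.

Yes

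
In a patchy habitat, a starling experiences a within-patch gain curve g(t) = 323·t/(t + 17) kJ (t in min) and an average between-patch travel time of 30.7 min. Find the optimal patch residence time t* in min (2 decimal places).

By the marginal value theorem, leave when the instantaneous gain rate g'(t) equals the habitat-wide average g(t)/(T + t).
g'(t) = 323·17/(t + 17)². Setting 323·17/(t+17)² = 323t/[(t+17)(30.7+t)] gives 17(30.7+t) = t(t+17), so t² = 17×30.7 = 521.9.
t* = √521.9 = 22.85 min.

22.85 min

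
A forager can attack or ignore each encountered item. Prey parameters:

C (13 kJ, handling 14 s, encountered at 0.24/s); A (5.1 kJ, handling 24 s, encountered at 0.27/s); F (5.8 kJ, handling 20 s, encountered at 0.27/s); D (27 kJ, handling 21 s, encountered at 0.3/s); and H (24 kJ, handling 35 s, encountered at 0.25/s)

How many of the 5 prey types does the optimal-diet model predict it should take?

1

Rank by E/h (kJ/s): D 1.29, C 0.929, H 0.686, F 0.29, A 0.212. Include each in turn until the next type's E/h falls below the running intake rate.
Rate on top 1: 1.11. C: 0.929 < 1.11 → exclude; stop.
Optimal diet: D — 1 of 5 types.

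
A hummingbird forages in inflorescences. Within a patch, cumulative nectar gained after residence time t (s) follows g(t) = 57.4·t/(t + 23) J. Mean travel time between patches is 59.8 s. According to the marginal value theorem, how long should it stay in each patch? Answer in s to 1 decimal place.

By the marginal value theorem, leave when the instantaneous gain rate g'(t) equals the habitat-wide average g(t)/(T + t).
g'(t) = 57.4·23/(t + 23)². Setting 57.4·23/(t+23)² = 57.4t/[(t+23)(59.8+t)] gives 23(59.8+t) = t(t+23), so t² = 23×59.8 = 1375.
t* = √1375 = 37.09 s.

37.1 s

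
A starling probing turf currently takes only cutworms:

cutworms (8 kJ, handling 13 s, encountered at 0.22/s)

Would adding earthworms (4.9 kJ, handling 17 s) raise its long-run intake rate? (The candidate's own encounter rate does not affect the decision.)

Intake rate on the current diet: R = (0.22×8) / (1 + 0.22×13) = 1.76/3.86 = 0.456 kJ/s.
Profitability of earthworms: 4.9/17 = 0.2882 kJ/s.
Since 0.2882 < R, time spent handling earthworms is better spent searching.

No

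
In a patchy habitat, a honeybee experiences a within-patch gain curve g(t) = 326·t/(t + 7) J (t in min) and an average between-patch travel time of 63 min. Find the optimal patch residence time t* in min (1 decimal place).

21.0 min

Optimal t* satisfies g'(t*) = g(t*)/(T + t*).
g'(t) = 326·7/(t + 7)². Setting 326·7/(t+7)² = 326t/[(t+7)(63+t)] gives 7(63+t) = t(t+7), so t² = 7×63 = 441.
t* = √441 = 21 min.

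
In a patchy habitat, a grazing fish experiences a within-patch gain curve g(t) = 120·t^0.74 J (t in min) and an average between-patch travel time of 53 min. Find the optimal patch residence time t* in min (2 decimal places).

By the marginal value theorem, leave when the instantaneous gain rate g'(t) equals the habitat-wide average g(t)/(T + t).
g'(t) = 0.74·120·t^-0.26. Setting 0.74·120·t^-0.26 = 120·t^0.74/(53+t) gives 0.74(53+t) = t, so 0.26·t = 0.74×53.
t* = 0.74×53/0.26 = 150.8 min.

150.85 min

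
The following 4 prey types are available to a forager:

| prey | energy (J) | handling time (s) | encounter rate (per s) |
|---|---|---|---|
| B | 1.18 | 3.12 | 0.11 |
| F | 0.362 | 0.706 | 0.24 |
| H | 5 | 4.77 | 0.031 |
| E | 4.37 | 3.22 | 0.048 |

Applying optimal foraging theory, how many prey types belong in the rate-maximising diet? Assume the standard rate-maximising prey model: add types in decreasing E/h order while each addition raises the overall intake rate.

Profitabilities (E/h, J/s): E 1.36, H 1.05, F 0.513, B 0.378. Add prey in this order while the next type's profitability exceeds the intake rate on those already taken.
Rate on top 1: 0.1817. H: 1.05 > 0.1817 → include.
Rate on top 2: 0.2801. F: 0.513 > 0.2801 → include.
Rate on top 3: 0.3068. B: 0.378 > 0.3068 → include.
Optimal diet: E, H, F, B — 4 of 4 types.

4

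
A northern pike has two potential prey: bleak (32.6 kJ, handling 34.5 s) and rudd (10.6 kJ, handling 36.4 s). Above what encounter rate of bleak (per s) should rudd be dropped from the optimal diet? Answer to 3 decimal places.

0.013 per s

At the threshold, the rate on bleak alone equals the profitability of rudd: λ·32.6/(1 + λ·34.5) = 10.6/36.4 = 0.2912.
Rearranging, λ(32.6 − 0.2912×34.5) = 0.2912, so λ = 0.2912/22.55 = 0.01291 per s.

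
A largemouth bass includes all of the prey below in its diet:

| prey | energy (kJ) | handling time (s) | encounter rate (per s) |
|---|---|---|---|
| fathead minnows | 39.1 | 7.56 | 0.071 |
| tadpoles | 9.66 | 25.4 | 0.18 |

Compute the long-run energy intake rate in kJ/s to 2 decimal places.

0.74 kJ/s

R = (0.071×39.1 + 0.18×9.66) / (1 + 0.071×7.56 + 0.18×25.4) = 4.515/6.109 = 0.7391 kJ/s.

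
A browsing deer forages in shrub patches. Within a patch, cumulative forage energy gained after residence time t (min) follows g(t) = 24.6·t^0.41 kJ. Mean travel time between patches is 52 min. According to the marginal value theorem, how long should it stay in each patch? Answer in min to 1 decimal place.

Optimal t* satisfies g'(t*) = g(t*)/(T + t*).
g'(t) = 0.41·24.6·t^-0.59. Setting 0.41·24.6·t^-0.59 = 24.6·t^0.41/(52+t) gives 0.41(52+t) = t, so 0.59·t = 0.41×52.
t* = 0.41×52/0.59 = 36.14 min.

36.1 min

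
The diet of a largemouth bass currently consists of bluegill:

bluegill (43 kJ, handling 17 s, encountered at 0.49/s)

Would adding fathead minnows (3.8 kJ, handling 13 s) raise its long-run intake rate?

Intake rate on the current diet: R = (0.49×43) / (1 + 0.49×17) = 21.07/9.33 = 2.258 kJ/s.
Profitability of fathead minnows: 3.8/13 = 0.2923 kJ/s.
0.2923 < 2.258, so adding fathead minnows would lower the average — exclude it.

No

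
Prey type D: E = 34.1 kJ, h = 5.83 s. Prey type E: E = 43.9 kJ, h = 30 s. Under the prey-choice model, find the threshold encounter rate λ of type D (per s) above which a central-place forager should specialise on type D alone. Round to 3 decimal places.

At the threshold, the rate on type D alone equals the profitability of type E: λ·34.1/(1 + λ·5.83) = 43.9/30 = 1.463.
Rearranging, λ(34.1 − 1.463×5.83) = 1.463, so λ = 1.463/25.57 = 0.05723 per s.

0.057 per s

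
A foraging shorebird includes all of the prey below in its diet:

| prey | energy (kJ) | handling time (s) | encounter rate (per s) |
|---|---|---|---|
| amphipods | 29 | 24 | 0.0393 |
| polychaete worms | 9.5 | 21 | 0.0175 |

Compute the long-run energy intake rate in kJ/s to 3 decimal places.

R = Σλ_iE_i / (1 + Σλ_ih_i)
Numerator: 0.0393×29 + 0.0175×9.5 = 1.306
Denominator: 1 + 0.0393×24 + 0.0175×21 = 2.311
R = 1.306/2.311 = 0.5652 kJ/s

0.565 kJ/s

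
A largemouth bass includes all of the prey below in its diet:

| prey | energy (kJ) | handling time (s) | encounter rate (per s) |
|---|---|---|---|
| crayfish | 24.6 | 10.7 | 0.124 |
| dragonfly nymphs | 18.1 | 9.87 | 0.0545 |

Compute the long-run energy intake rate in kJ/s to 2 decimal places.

1.41 kJ/s

R = (0.124×24.6 + 0.0545×18.1) / (1 + 0.124×10.7 + 0.0545×9.87) = 4.037/2.865 = 1.409 kJ/s.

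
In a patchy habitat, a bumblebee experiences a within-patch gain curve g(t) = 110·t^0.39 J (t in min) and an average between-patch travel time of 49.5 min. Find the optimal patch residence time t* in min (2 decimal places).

31.65 min

Optimal t* satisfies g'(t*) = g(t*)/(T + t*).
g'(t) = 0.39·110·t^-0.61. Setting 0.39·110·t^-0.61 = 110·t^0.39/(49.5+t) gives 0.39(49.5+t) = t, so 0.61·t = 0.39×49.5.
t* = 0.39×49.5/0.61 = 31.65 min.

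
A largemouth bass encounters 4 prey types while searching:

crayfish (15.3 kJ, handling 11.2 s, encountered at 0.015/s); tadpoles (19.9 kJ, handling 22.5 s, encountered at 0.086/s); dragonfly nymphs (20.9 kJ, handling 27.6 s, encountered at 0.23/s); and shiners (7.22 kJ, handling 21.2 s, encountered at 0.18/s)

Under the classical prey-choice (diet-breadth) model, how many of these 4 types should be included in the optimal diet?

3

Profitabilities (E/h, kJ/s): crayfish 1.37, tadpoles 0.884, dragonfly nymphs 0.757, shiners 0.341. Add prey in this order while the next type's profitability exceeds the intake rate on those already taken.
Rate on top 1: 0.1965. tadpoles: 0.884 > 0.1965 → include.
Rate on top 2: 0.6255. dragonfly nymphs: 0.757 > 0.6255 → include.
Rate on top 3: 0.714. shiners: 0.341 < 0.714 → exclude; stop.
Optimal diet: crayfish, tadpoles, dragonfly nymphs — 3 of 4 types.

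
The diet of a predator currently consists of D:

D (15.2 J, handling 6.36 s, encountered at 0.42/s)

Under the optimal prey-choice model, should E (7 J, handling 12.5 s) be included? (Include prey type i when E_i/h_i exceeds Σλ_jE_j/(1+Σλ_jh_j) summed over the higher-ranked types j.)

No

On D alone, R = ΣλE/(1+Σλh) = 6.384/3.671 = 1.739 J/s.
E: E/h = 7/12.5 = 0.56 J/s.
Since 0.56 < R, time spent handling E is better spent searching.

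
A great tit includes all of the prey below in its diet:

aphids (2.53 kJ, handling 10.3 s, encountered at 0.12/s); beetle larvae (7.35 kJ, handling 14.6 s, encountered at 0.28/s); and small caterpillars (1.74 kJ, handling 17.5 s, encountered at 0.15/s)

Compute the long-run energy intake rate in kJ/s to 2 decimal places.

0.29 kJ/s

R = Σλ_iE_i / (1 + Σλ_ih_i)
Numerator: 0.12×2.53 + 0.28×7.35 + 0.15×1.74 = 2.623
Denominator: 1 + 0.12×10.3 + 0.28×14.6 + 0.15×17.5 = 8.949
R = 2.623/8.949 = 0.2931 kJ/s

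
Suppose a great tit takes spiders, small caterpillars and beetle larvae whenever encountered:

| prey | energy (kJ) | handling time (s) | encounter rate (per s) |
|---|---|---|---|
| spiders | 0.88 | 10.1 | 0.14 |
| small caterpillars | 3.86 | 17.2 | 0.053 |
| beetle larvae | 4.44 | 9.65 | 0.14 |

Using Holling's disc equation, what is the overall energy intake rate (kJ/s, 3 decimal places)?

R = Σλ_iE_i / (1 + Σλ_ih_i)
Numerator: 0.14×0.88 + 0.053×3.86 + 0.14×4.44 = 0.9494
Denominator: 1 + 0.14×10.1 + 0.053×17.2 + 0.14×9.65 = 4.677
R = 0.9494/4.677 = 0.203 kJ/s

0.203 kJ/s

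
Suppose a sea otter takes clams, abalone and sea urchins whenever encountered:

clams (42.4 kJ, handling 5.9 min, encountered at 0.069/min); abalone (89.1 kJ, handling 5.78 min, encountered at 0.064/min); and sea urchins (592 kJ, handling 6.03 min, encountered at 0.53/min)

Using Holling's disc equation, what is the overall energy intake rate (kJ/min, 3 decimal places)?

R = Σλ_iE_i / (1 + Σλ_ih_i)
Numerator: 0.069×42.4 + 0.064×89.1 + 0.53×592 = 322.4
Denominator: 1 + 0.069×5.9 + 0.064×5.78 + 0.53×6.03 = 4.973
R = 322.4/4.973 = 64.83 kJ/min

64.829 kJ/min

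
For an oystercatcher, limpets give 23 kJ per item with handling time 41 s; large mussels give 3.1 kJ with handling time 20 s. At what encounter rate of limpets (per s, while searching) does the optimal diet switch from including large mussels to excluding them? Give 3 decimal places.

0.009 per s

Drop large mussels once their profitability E₂/h₂ falls below the rate achievable on limpets alone: E₂/h₂ = λE₁/(1 + λh₁).
Solve for λ: λE₁h₂ = E₂(1 + λh₁) → λ(E₁h₂ − E₂h₁) = E₂ → λ = E₂/(E₁h₂ − E₂h₁).
λ = 3.1/(23×20 − 3.1×41) = 3.1/332.9 = 0.009312 per s.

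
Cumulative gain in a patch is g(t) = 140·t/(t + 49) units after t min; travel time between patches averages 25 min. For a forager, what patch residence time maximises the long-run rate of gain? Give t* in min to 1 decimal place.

By the marginal value theorem, leave when the instantaneous gain rate g'(t) equals the habitat-wide average g(t)/(T + t).
g'(t) = 140·49/(t + 49)². Setting 140·49/(t+49)² = 140t/[(t+49)(25+t)] gives 49(25+t) = t(t+49), so t² = 49×25 = 1225.
t* = √1225 = 35 min.

35.0 min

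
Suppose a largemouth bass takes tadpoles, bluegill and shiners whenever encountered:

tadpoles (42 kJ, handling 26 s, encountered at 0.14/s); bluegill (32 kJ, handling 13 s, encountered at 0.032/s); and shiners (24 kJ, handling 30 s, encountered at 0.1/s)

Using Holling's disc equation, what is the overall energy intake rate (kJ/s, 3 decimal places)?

1.155 kJ/s

Energy encountered per unit search time: 0.14×42 + 0.032×32 + 0.1×24 = 9.304 kJ/s.
Handling time per unit search time: 0.14×26 + 0.032×13 + 0.1×30 = 7.056.
Rate = 9.304/(1 + 7.056) = 1.155 kJ/s.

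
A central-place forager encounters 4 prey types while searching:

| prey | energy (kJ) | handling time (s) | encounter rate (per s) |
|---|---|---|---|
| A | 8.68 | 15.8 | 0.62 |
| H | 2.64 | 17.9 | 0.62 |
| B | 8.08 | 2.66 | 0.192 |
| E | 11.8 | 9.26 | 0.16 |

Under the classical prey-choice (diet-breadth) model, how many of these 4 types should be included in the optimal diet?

2

E/h in descending order: B 3.04, E 1.27, A 0.549, H 0.147 kJ/s. The optimal diet is the largest prefix of this list for which every included type satisfies E_i/h_i > R on the types above it.
Rate on top 1: 1.027. E: 1.27 > 1.027 → include.
Rate on top 2: 1.149. A: 0.549 < 1.149 → exclude; stop.
Optimal diet: B, E — 2 of 4 types.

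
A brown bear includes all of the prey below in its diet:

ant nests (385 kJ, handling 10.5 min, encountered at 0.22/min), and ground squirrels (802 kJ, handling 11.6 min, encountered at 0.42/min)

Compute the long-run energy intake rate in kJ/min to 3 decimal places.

51.520 kJ/min

Energy encountered per unit search time: 0.22×385 + 0.42×802 = 421.5 kJ/min.
Handling time per unit search time: 0.22×10.5 + 0.42×11.6 = 7.182.
Rate = 421.5/(1 + 7.182) = 51.52 kJ/min.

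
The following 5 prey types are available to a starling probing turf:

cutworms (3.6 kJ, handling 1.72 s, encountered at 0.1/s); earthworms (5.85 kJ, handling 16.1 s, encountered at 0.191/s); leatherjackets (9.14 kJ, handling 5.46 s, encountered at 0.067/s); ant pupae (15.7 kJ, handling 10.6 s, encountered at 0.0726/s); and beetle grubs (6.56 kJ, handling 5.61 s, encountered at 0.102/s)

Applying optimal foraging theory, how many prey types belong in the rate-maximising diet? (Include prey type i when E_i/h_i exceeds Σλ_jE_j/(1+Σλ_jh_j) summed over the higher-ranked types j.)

Profitabilities (E/h, kJ/s): cutworms 2.09, leatherjackets 1.67, ant pupae 1.48, beetle grubs 1.17, earthworms 0.363. Add prey in this order while the next type's profitability exceeds the intake rate on those already taken.
Rate on top 1: 0.3072. leatherjackets: 1.67 > 0.3072 → include.
Rate on top 2: 0.6323. ant pupae: 1.48 > 0.6323 → include.
Rate on top 3: 0.9154. beetle grubs: 1.17 > 0.9154 → include.
Rate on top 4: 0.9659. earthworms: 0.363 < 0.9659 → exclude; stop.
Optimal diet: cutworms, leatherjackets, ant pupae, beetle grubs — 4 of 5 types.

4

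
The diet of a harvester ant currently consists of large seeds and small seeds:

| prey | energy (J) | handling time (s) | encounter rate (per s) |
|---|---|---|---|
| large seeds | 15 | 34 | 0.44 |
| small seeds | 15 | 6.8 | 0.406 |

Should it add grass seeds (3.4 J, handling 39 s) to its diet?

Intake rate on the current diet: R = (0.44×15 + 0.406×15) / (1 + 0.44×34 + 0.406×6.8) = 12.69/18.72 = 0.6779 J/s.
Profitability of grass seeds: 3.4/39 = 0.08718 J/s.
Since 0.08718 < R, time spent handling grass seeds is better spent searching.

No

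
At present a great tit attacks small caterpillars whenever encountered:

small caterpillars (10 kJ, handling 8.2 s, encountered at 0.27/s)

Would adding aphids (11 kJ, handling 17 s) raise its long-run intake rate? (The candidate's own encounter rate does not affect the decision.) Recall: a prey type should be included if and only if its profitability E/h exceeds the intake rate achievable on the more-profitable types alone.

Current rate: (0.27×10)/(1 + 0.27×8.2) = 0.8401 kJ/s.
aphids: E/h = 11/17 = 0.6471 kJ/s.
0.6471 < 0.8401, so adding aphids would lower the average — exclude it.

No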